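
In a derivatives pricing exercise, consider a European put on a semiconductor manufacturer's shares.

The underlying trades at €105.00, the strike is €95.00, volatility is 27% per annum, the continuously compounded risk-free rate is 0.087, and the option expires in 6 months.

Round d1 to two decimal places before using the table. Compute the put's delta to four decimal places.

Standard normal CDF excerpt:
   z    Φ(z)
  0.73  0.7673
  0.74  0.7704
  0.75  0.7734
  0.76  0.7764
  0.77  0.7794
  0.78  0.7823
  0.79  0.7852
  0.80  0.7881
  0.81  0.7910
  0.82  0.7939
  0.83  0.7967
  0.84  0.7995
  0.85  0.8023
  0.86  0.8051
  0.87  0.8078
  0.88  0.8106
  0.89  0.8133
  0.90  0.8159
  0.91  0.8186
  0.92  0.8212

σ√T = 0.27·√0.5 = 0.1909
d₁ = [ln(105/95) + (0.087 + 0.27²/2)·0.5] / 0.1909 = [0.1001 + 0.0617] / 0.1909 = 0.8475 which rounds to 0.85
N(d₁) = N(0.85) = 0.8023
Δ_put = N(d₁) − 1 = 0.8023 − 1 = -0.1977

-0.1977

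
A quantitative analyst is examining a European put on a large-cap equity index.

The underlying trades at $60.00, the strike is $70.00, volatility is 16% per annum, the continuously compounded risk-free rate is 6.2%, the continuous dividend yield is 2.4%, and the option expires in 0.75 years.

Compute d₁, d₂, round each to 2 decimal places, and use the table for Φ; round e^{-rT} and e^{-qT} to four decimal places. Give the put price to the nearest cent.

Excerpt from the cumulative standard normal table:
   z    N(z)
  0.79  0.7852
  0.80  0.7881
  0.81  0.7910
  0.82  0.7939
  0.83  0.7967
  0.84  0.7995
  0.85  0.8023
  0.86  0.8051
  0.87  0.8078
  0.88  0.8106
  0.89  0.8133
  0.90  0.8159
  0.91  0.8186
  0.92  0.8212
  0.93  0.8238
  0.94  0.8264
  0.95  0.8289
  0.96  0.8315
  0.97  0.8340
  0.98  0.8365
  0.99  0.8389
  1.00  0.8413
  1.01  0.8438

$8.78

T = 0.75;  σ√T = 0.1386
d₁ = [ln(60/70) + (0.062 − 0.024 + ½·0.16²)·0.75] / (σ√T) = (-0.1542 + 0.0381) / 0.1386 = -0.8375 ⇒ -0.84
d₂ = -0.8375 − 0.1386 = -0.9761 ⇒ -0.98
exp(−qT) = exp(−0.024·0.75) = 0.9822;  exp(−rT) = exp(−0.062·0.75) = 0.9546
P = 70·0.9546·N(0.98) − 60·0.9822·N(0.84) = 70·0.9546·0.8365 − 60·0.9822·0.7995 = 55.8966 − 47.1161 = 8.7805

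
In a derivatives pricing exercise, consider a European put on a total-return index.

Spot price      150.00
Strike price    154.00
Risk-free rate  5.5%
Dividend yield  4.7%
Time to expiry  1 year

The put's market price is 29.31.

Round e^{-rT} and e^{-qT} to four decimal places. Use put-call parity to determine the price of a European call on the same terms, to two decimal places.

exp(−qT) = exp(−0.047·1) = 0.9541;  exp(−rT) = exp(−0.055·1) = 0.9465
Put-call parity: C − P = S·e^(−qT) − K·e^(−rT) = 150·0.9541 − 154·0.9465 = 143.1150 − 145.7610 = -2.6460
C = P + (C − P) = 29.31 + (-2.6460) = 26.6640

26.66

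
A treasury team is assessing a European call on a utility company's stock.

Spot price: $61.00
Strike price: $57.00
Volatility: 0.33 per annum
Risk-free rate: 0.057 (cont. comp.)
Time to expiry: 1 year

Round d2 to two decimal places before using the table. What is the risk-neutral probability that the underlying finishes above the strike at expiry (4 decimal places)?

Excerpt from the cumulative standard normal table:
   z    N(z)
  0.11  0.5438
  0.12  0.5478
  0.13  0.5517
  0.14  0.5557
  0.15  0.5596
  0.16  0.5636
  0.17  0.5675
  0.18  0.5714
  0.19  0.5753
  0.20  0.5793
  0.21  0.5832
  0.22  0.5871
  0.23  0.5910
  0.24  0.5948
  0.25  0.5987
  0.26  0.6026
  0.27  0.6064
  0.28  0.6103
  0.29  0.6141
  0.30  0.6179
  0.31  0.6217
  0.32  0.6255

0.5832

σ√T = 0.33·√1 = 0.3300
d₁ = [ln(61/57) + (0.057 + 0.33²/2)·1] / 0.3300 = [0.0678 + 0.1115] / 0.3300 = 0.5433 ≈ 0.54
d₂ = d₁ − σ√T = 0.5433 − 0.3300 = 0.2133 ≈ 0.21
Risk-neutral Pr[S_T > K] = N(d₂) = N(0.21) = 0.5832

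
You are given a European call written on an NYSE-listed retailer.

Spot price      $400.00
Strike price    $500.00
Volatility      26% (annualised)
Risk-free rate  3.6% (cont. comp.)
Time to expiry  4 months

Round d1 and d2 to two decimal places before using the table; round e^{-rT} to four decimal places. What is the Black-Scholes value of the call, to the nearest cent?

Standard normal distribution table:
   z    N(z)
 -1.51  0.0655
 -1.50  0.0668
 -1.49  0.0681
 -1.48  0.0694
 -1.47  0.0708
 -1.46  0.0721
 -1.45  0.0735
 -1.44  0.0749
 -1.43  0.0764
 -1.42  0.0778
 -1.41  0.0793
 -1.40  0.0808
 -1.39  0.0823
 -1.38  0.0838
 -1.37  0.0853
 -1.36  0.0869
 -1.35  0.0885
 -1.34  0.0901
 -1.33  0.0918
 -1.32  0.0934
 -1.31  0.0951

$2.43

T = 0.3333;  σ√T = 0.1501
d₁ = [ln(400/500) + (0.036 + 0.26²/2)·0.3333] / 0.1501 = [-0.2231 + 0.0233] / 0.1501 = -1.3315 → -1.33
d₂ = d₁ − σ√T = -1.3315 − 0.1501 = -1.4816 → -1.48
e^(−rT) = e^(−0.036·0.3333) = 0.9881
C = 400·N(-1.33) − 500·0.9881·N(-1.48) = 400·0.0918 − 500·0.9881·0.0694 = 36.7200 − 34.2871 = 2.4329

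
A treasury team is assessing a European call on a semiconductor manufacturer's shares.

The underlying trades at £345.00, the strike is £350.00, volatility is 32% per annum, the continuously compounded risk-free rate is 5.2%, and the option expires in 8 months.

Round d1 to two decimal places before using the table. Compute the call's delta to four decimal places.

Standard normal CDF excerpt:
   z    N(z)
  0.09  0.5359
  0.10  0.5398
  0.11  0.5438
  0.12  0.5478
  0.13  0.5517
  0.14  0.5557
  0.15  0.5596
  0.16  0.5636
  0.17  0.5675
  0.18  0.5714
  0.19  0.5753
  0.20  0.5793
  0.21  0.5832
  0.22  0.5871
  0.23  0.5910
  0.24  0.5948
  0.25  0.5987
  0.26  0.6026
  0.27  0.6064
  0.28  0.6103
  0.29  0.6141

T = 0.6667;  σ√T = 0.2613
d₁ = [ln(345/350) + (0.052 + 0.32²/2)·0.6667] / 0.2613 = [-0.0144 + 0.0688] / 0.2613 = 0.2082 ⇒ 0.21
N(d₁) = N(0.21) = 0.5832
Δ_call = N(d₁) = 0.5832

0.5832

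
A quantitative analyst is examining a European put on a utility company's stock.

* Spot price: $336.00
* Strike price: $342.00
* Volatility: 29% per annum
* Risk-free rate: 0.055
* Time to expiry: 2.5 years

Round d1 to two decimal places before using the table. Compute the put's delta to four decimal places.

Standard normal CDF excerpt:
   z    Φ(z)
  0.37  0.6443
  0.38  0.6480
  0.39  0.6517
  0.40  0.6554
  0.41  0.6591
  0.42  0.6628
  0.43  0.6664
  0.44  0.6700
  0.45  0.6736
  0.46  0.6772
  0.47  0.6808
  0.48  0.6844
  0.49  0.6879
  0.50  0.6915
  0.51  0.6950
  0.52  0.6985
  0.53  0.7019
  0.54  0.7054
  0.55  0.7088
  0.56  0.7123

σ√T = 0.29 × 1.5811 = 0.4585
d₁ = [ln(336/342) + (0.055 + 0.29²/2)·2.5] / 0.4585 = [-0.0177 + 0.2426] / 0.4585 = 0.4905 which rounds to 0.49
N(d₁) = N(0.49) = 0.6879
Δ_put = N(d₁) − 1 = 0.6879 − 1 = -0.3121

-0.3121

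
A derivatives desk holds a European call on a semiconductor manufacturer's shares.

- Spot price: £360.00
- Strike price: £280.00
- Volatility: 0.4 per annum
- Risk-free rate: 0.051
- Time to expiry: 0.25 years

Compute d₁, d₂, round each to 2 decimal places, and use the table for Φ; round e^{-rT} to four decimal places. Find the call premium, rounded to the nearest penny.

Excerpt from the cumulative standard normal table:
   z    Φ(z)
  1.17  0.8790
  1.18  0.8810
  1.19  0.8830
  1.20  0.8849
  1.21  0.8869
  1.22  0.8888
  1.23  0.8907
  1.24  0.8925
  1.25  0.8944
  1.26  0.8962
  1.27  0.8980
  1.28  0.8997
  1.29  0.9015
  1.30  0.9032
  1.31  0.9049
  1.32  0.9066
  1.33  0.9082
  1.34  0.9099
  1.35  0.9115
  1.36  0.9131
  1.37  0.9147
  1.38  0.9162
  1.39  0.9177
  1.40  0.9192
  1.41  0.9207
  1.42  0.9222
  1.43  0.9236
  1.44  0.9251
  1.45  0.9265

£86.29

σ√T = 0.4·√0.25 = 0.2000
d₁ = [ln(360/280) + (0.051 + 0.4²/2)·0.25] / 0.2000 = [0.2513 + 0.0328] / 0.2000 = 1.4203 ≈ 1.42
d₂ = d₁ − σ√T = 1.4203 − 0.2000 = 1.2203 ≈ 1.22
e^(−rT) = e^(−0.051·0.25) = 0.9873
N(d₁) = N(1.42) = 0.9222;  N(d₂) = N(1.22) = 0.8888
C = 360·0.9222 − 280·0.9873·0.8888 = 331.9920 − 245.7034 = 86.2886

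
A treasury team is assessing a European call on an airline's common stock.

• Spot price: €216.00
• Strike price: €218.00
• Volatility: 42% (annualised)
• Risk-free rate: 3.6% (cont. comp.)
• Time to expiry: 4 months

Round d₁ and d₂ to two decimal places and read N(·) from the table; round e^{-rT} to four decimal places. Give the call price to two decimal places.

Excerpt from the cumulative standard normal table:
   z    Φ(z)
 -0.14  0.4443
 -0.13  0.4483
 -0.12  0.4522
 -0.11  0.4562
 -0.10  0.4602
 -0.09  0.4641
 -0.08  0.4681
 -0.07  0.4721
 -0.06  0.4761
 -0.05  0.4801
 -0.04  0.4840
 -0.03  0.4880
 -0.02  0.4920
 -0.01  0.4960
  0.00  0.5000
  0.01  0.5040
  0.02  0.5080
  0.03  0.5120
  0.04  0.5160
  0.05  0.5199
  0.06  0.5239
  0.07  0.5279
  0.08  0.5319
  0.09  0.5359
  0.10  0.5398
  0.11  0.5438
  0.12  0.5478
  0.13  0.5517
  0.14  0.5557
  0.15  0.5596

T = 0.3333;  σ√T = 0.2425
d₁ = [ln(216/218) + (0.036 + 0.42²/2)·0.3333] / 0.2425 = [-0.0092 + 0.0414] / 0.2425 = 0.1327 ≈ 0.13
d₂ = d₁ − σ√T = 0.1327 − 0.2425 = -0.1098 ≈ -0.11
e^(−rT) = e^(−0.036·0.3333) = 0.9881
N(d₁) = N(0.13) = 0.5517;  N(d₂) = N(-0.11) = 0.4562
C = 216·0.5517 − 218·0.9881·0.4562 = 119.1672 − 98.2681 = 20.8991

€20.90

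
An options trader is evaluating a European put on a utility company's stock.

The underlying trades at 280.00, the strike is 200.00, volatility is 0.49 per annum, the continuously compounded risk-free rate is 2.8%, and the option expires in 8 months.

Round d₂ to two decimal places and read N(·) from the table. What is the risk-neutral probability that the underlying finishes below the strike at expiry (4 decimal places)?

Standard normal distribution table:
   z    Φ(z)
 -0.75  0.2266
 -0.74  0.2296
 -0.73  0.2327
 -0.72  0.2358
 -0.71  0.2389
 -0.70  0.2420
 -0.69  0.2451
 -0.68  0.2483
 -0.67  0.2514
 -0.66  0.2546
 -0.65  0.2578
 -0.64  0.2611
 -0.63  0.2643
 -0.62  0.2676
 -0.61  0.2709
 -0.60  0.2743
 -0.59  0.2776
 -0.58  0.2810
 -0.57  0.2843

0.2451

σ√T = 0.49·√0.6667 = 0.4001
d₁ = [ln(280/200) + (0.028 + 0.49²/2)·0.6667] / 0.4001 = [0.3365 + 0.0987] / 0.4001 = 1.0877 ⇒ 1.09
d₂ = d₁ − σ√T = 1.0877 − 0.4001 = 0.6876 ⇒ 0.69
Pr(exercise) under Q = N(−d₂) = N(-0.69) = 0.2451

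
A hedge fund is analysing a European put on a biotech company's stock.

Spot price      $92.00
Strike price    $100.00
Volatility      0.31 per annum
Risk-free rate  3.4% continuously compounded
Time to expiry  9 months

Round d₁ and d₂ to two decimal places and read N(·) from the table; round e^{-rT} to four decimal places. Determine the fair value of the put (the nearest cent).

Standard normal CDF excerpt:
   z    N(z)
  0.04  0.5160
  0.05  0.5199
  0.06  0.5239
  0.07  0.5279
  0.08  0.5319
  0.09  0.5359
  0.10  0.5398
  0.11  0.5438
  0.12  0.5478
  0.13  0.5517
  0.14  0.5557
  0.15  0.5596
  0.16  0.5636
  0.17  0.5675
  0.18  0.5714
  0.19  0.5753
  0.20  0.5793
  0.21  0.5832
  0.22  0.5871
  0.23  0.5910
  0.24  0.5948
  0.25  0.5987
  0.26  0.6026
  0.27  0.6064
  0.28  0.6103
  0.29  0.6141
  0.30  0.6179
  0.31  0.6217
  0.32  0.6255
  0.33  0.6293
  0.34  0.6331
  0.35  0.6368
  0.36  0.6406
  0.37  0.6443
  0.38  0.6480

$13.14

σ√T = 0.31 × 0.8660 = 0.2685
d₁ = [ln(92/100) + (0.034 + ½·0.31²)·0.75] / (σ√T) = (-0.0834 + 0.0615) / 0.2685 = -0.0814 ⇒ -0.08
d₂ = -0.0814 − 0.2685 = -0.3498 ⇒ -0.35
e^(−rT) = e^(−0.034·0.75) = 0.9748
P = 100·0.9748·N(0.35) − 92·N(0.08) = 100·0.9748·0.6368 − 92·0.5319 = 62.0753 − 48.9348 = 13.1405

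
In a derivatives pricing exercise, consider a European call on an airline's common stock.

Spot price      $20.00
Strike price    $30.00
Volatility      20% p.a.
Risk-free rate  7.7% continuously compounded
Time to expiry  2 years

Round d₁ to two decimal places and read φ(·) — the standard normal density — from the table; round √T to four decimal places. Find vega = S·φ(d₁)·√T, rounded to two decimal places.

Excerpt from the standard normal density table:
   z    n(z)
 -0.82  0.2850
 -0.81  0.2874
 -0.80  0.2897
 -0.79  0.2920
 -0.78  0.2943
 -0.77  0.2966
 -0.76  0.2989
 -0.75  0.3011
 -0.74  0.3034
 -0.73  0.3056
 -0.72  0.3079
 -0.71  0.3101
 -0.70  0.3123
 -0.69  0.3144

σ√T = 0.2·√2 = 0.2828
d₁ = [ln(20/30) + (0.077 + 0.2²/2)·2] / 0.2828 = [-0.4055 + 0.1940] / 0.2828 = -0.7476 ⇒ -0.75
√T = √2 = 1.4142
φ(d₁) = φ(-0.75) = 0.3011
vega = S·φ(d₁)·√T = 20·0.3011·1.4142 = 8.5163

8.52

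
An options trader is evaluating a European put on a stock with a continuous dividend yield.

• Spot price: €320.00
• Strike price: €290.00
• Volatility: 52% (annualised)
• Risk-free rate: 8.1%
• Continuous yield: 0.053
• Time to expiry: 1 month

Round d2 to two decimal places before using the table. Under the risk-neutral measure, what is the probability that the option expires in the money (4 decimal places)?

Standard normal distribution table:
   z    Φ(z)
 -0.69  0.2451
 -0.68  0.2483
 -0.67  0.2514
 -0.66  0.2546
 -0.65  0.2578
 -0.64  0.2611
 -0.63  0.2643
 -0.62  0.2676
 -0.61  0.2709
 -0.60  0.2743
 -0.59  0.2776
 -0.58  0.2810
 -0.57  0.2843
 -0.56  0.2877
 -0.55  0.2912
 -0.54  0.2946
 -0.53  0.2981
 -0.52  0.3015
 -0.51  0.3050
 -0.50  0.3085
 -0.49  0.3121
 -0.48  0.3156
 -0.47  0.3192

0.2743

σ√T = 0.52·√0.08333 = 0.1501
ln(S/K) + (r − q + σ²/2)T = ln(320/290) + (0.081 − 0.053 + 0.52²/2)·0.08333 = 0.0984 + 0.0136 = 0.1120
d₁ = 0.1120 / 0.1501 = 0.7464 → 0.75
d₂ = d₁ − σ√T = 0.7464 − 0.1501 = 0.5963 → 0.60
Risk-neutral Pr[S_T < K] = N(−d₂) = N(-0.60) = 0.2743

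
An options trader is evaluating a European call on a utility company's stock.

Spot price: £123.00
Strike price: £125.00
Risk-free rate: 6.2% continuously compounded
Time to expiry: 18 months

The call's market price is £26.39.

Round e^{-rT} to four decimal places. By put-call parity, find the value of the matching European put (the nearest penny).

£17.29

e^(−rT) = e^(−0.062·1.5) = 0.9112
Put-call parity: C − P = S − K·e^(−rT) = 123 − 125·0.9112 = 123 − 113.9000 = 9.1000
P = C − (C − P) = 26.39 − (9.1000) = 17.2900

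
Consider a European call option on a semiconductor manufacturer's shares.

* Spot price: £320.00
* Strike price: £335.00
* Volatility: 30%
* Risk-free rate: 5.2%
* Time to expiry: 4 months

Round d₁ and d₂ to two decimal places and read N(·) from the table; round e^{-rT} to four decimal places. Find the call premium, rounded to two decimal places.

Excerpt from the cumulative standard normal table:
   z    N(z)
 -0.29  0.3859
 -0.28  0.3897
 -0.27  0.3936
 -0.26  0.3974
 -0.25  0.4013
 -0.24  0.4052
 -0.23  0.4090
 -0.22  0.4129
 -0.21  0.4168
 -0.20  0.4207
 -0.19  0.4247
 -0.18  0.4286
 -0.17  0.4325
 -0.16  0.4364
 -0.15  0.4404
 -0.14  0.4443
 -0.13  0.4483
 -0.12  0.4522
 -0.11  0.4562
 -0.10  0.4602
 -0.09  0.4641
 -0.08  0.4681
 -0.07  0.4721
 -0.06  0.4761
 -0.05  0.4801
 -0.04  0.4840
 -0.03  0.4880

T = 0.3333;  σ√T = 0.1732
d₁ = [ln(320/335) + (0.052 + 0.3²/2)·0.3333] / 0.1732 = [-0.0458 + 0.0323] / 0.1732 = -0.0778 which rounds to -0.08
d₂ = d₁ − σ√T = -0.0778 − 0.1732 = -0.2510 which rounds to -0.25
e^(−rT) = e^(−0.052·0.3333) = 0.9828
C = 320·N(-0.08) − 335·0.9828·N(-0.25) = 320·0.4681 − 335·0.9828·0.4013 = 149.7920 − 132.1232 = 17.6688

£17.67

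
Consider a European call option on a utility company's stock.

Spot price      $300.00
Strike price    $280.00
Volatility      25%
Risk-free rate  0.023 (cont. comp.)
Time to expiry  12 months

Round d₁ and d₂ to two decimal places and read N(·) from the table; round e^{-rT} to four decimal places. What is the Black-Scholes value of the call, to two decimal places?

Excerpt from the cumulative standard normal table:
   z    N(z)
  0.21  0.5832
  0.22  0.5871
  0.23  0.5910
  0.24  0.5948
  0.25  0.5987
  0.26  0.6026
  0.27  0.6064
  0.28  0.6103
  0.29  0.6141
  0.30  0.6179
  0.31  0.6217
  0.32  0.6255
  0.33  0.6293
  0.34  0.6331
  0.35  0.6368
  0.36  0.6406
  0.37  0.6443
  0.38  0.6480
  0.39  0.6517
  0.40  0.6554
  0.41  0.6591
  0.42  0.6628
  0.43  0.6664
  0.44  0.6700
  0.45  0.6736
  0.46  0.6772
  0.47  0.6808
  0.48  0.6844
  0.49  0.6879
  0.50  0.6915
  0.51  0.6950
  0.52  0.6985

T = 1;  σ√T = 0.2500
d₁ = [ln(300/280) + (0.023 + ½·0.25²)·1] / (σ√T) = (0.0690 + 0.0542) / 0.2500 = 0.4930 → 0.49
d₂ = 0.4930 − 0.2500 = 0.2430 → 0.24
e^(−rT) = e^(−0.023·1) = 0.9773
N(d₁) = N(0.49) = 0.6879;  N(d₂) = N(0.24) = 0.5948
C = 300·0.6879 − 280·0.9773·0.5948 = 206.3700 − 162.7635 = 43.6065

$43.61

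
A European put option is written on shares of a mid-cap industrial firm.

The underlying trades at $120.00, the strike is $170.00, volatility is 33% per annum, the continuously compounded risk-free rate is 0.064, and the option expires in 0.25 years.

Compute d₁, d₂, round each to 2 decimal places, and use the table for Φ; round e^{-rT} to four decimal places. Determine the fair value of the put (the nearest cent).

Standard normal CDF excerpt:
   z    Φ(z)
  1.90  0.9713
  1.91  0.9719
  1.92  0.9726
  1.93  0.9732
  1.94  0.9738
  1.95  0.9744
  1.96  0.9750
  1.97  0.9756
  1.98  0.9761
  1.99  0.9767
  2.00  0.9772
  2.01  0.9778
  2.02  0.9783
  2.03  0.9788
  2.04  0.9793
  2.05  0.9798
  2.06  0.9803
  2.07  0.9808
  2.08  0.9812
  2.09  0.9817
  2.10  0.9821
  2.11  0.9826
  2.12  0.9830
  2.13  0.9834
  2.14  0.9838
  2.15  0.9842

$47.52

σ√T = 0.33 × 0.5000 = 0.1650
d₁ = [ln(120/170) + (0.064 + 0.33²/2)·0.25] / 0.1650 = [-0.3483 + 0.0296] / 0.1650 = -1.9315 → -1.93
d₂ = d₁ − σ√T = -1.9315 − 0.1650 = -2.0965 → -2.10
e^(−rT) = e^(−0.064·0.25) = 0.9841
N(−d₂) = N(2.10) = 0.9821;  N(−d₁) = N(1.93) = 0.9732
P = 170·0.9841·0.9821 − 120·0.9732 = 164.3024 − 116.7840 = 47.5184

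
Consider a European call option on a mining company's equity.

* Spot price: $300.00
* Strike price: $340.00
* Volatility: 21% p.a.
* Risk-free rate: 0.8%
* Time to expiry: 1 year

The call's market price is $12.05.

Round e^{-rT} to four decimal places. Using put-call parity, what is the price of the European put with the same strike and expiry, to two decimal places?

$49.33

exp(−rT) = exp(−0.008·1) = 0.9920
Put-call parity: C − P = S − K·e^(−rT) = 300 − 340·0.9920 = 300 − 337.2800 = -37.2800
P = C − (C − P) = 12.05 − (-37.2800) = 49.3300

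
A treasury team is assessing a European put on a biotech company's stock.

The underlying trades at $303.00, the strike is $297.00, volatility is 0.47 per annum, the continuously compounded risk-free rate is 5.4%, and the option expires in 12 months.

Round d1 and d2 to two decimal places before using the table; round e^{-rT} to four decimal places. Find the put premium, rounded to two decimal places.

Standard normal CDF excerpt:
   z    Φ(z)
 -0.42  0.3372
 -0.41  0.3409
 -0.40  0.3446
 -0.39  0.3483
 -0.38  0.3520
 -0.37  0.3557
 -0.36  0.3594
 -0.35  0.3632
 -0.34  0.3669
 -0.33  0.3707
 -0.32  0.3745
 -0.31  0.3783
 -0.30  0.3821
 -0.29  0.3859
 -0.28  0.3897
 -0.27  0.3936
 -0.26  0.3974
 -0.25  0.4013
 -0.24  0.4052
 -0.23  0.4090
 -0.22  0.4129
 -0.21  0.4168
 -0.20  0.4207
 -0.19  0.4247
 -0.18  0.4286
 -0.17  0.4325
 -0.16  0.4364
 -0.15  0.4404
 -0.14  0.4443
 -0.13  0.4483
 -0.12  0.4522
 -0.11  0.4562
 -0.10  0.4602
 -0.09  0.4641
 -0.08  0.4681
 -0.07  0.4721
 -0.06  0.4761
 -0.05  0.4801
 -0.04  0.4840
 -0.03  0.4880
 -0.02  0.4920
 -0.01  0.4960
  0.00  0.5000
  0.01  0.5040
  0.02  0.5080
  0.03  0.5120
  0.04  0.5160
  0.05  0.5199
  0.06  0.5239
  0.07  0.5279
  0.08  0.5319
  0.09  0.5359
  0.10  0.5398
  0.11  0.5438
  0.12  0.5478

$44.13

T = 1;  σ√T = 0.4700
d₁ = [ln(303/297) + (0.054 + 0.47²/2)·1] / 0.4700 = [0.0200 + 0.1644] / 0.4700 = 0.3924 ≈ 0.39
d₂ = d₁ − σ√T = 0.3924 − 0.4700 = -0.0776 ≈ -0.08
exp(−rT) = exp(−0.054·1) = 0.9474
P = 297·0.9474·N(0.08) − 303·N(-0.39) = 297·0.9474·0.5319 − 303·0.3483 = 149.6649 − 105.5349 = 44.1300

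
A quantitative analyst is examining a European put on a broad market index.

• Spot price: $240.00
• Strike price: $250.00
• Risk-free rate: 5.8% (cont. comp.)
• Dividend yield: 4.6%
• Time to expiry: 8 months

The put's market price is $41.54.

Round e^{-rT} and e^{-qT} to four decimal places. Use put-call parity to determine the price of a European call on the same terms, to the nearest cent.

e^(−qT) = e^(−0.046·0.6667) = 0.9698;  e^(−rT) = e^(−0.058·0.6667) = 0.9621
Put-call parity: C − P = S·e^(−qT) − K·e^(−rT) = 240·0.9698 − 250·0.9621 = 232.7520 − 240.5250 = -7.7730
C = P + (C − P) = 41.54 + (-7.7730) = 33.7670

$33.77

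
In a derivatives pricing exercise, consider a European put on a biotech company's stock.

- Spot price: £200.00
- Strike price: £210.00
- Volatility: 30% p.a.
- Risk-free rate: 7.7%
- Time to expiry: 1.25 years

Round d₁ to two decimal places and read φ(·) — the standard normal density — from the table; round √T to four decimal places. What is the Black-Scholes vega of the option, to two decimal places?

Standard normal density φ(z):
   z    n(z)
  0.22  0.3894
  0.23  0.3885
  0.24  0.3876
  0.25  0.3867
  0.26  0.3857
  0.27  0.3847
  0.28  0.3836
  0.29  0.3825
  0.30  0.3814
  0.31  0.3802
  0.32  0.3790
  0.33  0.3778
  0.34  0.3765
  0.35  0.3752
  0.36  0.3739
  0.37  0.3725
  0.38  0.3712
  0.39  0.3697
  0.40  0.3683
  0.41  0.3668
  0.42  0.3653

85.01

T = 1.25;  σ√T = 0.3354
d₁ = [ln(200/210) + (0.077 + 0.3²/2)·1.25] / 0.3354 = [-0.0488 + 0.1525] / 0.3354 = 0.3092 ≈ 0.31
√T = √1.25 = 1.1180
φ(d₁) = φ(0.31) = 0.3802
vega = S·φ(d₁)·√T = 200·0.3802·1.1180 = 85.0127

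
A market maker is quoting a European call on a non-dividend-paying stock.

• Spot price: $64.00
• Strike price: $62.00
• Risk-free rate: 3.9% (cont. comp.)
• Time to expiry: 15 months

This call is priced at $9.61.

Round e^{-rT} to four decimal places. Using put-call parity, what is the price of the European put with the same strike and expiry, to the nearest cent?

$4.66

e^(−rT) = e^(−0.039·1.25) = 0.9524
Put-call parity: C − P = S − K·e^(−rT) = 64 − 62·0.9524 = 64 − 59.0488 = 4.9512
P = C − (C − P) = 9.61 − (4.9512) = 4.6588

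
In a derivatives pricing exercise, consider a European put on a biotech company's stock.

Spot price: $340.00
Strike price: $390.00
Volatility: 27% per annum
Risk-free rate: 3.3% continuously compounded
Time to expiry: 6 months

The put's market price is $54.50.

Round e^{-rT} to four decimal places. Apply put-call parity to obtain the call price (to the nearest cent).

e^(−rT) = e^(−0.033·0.5) = 0.9836
Put-call parity: C − P = S − K·e^(−rT) = 340 − 390·0.9836 = 340 − 383.6040 = -43.6040
C = P + (C − P) = 54.50 + (-43.6040) = 10.8960

$10.90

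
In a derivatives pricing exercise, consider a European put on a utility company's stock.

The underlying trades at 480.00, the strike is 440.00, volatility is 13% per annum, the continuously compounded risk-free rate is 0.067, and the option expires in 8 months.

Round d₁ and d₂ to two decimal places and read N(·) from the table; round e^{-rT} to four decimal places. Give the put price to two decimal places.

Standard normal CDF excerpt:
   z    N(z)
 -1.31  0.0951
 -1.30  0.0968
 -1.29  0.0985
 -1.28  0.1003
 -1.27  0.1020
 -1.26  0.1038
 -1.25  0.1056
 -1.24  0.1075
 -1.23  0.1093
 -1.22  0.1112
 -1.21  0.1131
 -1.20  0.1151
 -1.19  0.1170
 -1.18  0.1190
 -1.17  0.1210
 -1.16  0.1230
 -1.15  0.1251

σ√T = 0.13 × 0.8165 = 0.1061
d₁ = [ln(480/440) + (0.067 + 0.13²/2)·0.6667] / 0.1061 = [0.0870 + 0.0503] / 0.1061 = 1.2936 ≈ 1.29
d₂ = d₁ − σ√T = 1.2936 − 0.1061 = 1.1875 ≈ 1.19
e^(−rT) = e^(−0.067·0.6667) = 0.9563
N(−d₂) = N(-1.19) = 0.1170;  N(−d₁) = N(-1.29) = 0.0985
P = 440·0.9563·0.1170 − 480·0.0985 = 49.2303 − 47.2800 = 1.9503

1.95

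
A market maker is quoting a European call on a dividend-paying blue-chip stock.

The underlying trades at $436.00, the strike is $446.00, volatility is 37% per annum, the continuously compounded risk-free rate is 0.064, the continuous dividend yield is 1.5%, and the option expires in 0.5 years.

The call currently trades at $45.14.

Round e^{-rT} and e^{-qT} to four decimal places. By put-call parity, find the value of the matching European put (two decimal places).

$44.36

e^(−qT) = e^(−0.015·0.5) = 0.9925;  e^(−rT) = e^(−0.064·0.5) = 0.9685
Put-call parity: C − P = S·e^(−qT) − K·e^(−rT) = 436·0.9925 − 446·0.9685 = 432.7300 − 431.9510 = 0.7790
P = C − (C − P) = 45.14 − (0.7790) = 44.3610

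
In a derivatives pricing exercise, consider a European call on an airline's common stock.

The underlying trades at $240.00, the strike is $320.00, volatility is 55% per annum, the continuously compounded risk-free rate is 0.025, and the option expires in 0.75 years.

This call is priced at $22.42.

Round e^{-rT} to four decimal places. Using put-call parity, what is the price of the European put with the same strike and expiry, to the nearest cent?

$96.47

e^(−rT) = e^(−0.025·0.75) = 0.9814
Put-call parity: C − P = S − K·e^(−rT) = 240 − 320·0.9814 = 240 − 314.0480 = -74.0480
P = C − (C − P) = 22.42 − (-74.0480) = 96.4680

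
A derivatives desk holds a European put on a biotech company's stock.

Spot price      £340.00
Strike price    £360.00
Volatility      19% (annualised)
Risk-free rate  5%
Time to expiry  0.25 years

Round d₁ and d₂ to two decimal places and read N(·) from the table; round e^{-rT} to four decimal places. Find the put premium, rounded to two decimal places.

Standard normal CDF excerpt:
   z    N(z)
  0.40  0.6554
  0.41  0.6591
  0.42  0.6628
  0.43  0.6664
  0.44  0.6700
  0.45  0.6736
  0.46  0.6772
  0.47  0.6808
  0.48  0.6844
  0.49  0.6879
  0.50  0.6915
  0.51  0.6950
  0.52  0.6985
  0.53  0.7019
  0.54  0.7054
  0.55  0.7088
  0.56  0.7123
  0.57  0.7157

£22.99

σ√T = 0.19 × 0.5000 = 0.0950
ln(S/K) + (r + σ²/2)T = ln(340/360) + (0.05 + 0.19²/2)·0.25 = -0.0572 + 0.0170 = -0.0401
d₁ = -0.0401 / 0.0950 = -0.4226 ≈ -0.42
d₂ = d₁ − σ√T = -0.4226 − 0.0950 = -0.5176 ≈ -0.52
exp(−rT) = exp(−0.05·0.25) = 0.9876
P = 360·0.9876·N(0.52) − 340·N(0.42) = 360·0.9876·0.6985 − 340·0.6628 = 248.3419 − 225.3520 = 22.9899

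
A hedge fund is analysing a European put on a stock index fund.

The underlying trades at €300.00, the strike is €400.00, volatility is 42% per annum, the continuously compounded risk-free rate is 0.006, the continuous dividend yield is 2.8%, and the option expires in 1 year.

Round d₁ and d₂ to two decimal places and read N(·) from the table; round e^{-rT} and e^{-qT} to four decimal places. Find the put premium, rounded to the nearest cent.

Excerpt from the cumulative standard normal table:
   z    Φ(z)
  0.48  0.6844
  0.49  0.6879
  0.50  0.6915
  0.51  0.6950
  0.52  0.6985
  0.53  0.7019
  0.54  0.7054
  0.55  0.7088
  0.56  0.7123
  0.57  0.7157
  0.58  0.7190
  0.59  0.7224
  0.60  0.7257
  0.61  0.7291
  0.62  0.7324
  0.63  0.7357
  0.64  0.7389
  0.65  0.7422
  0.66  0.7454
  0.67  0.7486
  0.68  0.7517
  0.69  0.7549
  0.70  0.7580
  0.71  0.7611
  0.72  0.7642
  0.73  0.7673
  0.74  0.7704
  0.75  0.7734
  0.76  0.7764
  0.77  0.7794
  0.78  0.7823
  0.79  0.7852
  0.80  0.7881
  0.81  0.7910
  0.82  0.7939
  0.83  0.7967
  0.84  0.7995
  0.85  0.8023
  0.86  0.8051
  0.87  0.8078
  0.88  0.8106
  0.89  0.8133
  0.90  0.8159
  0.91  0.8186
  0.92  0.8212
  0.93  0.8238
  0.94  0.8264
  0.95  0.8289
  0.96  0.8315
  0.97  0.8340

σ√T = 0.42 × 1.0000 = 0.4200
d₁ = [ln(300/400) + (0.006 − 0.028 + 0.42²/2)·1] / 0.4200 = [-0.2877 + 0.0662] / 0.4200 = -0.5273 ⇒ -0.53
d₂ = d₁ − σ√T = -0.5273 − 0.4200 = -0.9473 ⇒ -0.95
e^(−qT) = e^(−0.028·1) = 0.9724;  e^(−rT) = e^(−0.006·1) = 0.9940
N(−d₂) = N(0.95) = 0.8289;  N(−d₁) = N(0.53) = 0.7019
P = 400·0.9940·0.8289 − 300·0.9724·0.7019 = 329.5706 − 204.7583 = 124.8124

€124.81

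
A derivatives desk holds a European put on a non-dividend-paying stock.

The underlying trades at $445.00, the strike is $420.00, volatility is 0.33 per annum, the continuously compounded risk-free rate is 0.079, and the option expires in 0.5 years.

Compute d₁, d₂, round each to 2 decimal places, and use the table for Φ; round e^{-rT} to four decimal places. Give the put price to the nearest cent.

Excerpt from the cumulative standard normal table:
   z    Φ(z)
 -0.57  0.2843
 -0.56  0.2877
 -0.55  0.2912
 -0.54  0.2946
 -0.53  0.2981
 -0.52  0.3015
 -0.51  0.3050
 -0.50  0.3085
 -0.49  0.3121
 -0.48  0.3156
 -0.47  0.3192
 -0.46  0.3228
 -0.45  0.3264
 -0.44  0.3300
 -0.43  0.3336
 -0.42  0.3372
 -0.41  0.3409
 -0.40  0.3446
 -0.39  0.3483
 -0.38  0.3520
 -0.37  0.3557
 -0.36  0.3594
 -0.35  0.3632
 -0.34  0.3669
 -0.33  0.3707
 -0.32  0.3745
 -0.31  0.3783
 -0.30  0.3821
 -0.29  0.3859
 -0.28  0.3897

T = 0.5;  σ√T = 0.2333
d₁ = [ln(445/420) + (0.079 + 0.33²/2)·0.5] / 0.2333 = [0.0578 + 0.0667] / 0.2333 = 0.5337 ≈ 0.53
d₂ = d₁ − σ√T = 0.5337 − 0.2333 = 0.3004 ≈ 0.30
e^(−rT) = e^(−0.079·0.5) = 0.9613
P = 420·0.9613·N(-0.30) − 445·N(-0.53) = 420·0.9613·0.3821 − 445·0.2981 = 154.2713 − 132.6545 = 21.6168

$21.62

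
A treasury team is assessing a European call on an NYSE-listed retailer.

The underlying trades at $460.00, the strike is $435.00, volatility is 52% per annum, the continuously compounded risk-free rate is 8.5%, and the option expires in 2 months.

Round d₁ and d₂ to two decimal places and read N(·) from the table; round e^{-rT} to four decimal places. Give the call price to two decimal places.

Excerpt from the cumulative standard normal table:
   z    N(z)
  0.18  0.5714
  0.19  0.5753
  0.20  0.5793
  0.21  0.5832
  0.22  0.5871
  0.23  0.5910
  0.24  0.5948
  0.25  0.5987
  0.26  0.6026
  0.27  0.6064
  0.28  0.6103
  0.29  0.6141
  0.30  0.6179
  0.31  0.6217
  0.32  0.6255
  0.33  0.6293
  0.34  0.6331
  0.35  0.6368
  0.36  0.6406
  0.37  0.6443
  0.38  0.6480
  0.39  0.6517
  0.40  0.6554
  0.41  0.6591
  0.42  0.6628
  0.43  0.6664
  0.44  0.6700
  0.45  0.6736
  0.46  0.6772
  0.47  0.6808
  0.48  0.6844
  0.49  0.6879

σ√T = 0.52 × 0.4082 = 0.2123
d₁ = [ln(460/435) + (0.085 + 0.52²/2)·0.1667] / 0.2123 = [0.0559 + 0.0367] / 0.2123 = 0.4361 which rounds to 0.44
d₂ = d₁ − σ√T = 0.4361 − 0.2123 = 0.2238 which rounds to 0.22
exp(−rT) = exp(−0.085·0.1667) = 0.9859
N(d₁) = N(0.44) = 0.6700;  N(d₂) = N(0.22) = 0.5871
C = 460·0.6700 − 435·0.9859·0.5871 = 308.2000 − 251.7875 = 56.4125

$56.41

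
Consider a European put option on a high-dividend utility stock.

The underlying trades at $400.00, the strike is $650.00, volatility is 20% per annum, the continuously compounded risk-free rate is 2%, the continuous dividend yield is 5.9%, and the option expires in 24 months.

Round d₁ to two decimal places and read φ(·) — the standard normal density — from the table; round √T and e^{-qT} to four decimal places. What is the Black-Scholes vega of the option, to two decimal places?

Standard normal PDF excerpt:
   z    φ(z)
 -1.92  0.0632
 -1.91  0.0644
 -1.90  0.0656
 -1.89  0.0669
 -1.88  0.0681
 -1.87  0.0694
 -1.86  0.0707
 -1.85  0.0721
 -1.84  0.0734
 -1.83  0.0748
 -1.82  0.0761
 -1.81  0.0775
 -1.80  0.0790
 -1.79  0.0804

36.25

σ√T = 0.2·√2 = 0.2828
d₁ = [ln(400/650) + (0.02 − 0.059 + 0.2²/2)·2] / 0.2828 = [-0.4855 − 0.0380] / 0.2828 = -1.8509 ≈ -1.85
√T = √2 = 1.4142
φ(d₁) = φ(-1.85) = 0.0721
exp(−qT) = exp(−0.059·2) = 0.8887
vega = S·exp(−qT)·φ(d₁)·√T = 400·0.8887·0.0721·1.4142 = 36.2461
(Vega is the same for a European call and put with the same parameters.)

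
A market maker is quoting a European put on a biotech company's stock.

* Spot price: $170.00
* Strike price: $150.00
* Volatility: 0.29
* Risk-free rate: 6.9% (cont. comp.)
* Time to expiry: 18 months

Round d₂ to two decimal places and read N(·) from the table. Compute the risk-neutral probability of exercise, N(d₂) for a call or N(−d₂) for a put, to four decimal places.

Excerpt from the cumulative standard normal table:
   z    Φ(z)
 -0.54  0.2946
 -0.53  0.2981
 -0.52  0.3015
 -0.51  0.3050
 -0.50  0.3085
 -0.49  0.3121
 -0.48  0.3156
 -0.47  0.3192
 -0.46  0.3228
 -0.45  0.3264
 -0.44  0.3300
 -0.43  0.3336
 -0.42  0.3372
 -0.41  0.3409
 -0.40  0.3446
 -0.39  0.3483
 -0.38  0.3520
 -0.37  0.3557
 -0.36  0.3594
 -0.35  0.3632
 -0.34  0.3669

0.3192

T = 1.5;  σ√T = 0.3552
d₁ = [ln(170/150) + (0.069 + ½·0.29²)·1.5] / (σ√T) = (0.1252 + 0.1666) / 0.3552 = 0.8214 which rounds to 0.82
d₂ = 0.8214 − 0.3552 = 0.4662 which rounds to 0.47
Risk-neutral Pr[S_T < K] = N(−d₂) = N(-0.47) = 0.3192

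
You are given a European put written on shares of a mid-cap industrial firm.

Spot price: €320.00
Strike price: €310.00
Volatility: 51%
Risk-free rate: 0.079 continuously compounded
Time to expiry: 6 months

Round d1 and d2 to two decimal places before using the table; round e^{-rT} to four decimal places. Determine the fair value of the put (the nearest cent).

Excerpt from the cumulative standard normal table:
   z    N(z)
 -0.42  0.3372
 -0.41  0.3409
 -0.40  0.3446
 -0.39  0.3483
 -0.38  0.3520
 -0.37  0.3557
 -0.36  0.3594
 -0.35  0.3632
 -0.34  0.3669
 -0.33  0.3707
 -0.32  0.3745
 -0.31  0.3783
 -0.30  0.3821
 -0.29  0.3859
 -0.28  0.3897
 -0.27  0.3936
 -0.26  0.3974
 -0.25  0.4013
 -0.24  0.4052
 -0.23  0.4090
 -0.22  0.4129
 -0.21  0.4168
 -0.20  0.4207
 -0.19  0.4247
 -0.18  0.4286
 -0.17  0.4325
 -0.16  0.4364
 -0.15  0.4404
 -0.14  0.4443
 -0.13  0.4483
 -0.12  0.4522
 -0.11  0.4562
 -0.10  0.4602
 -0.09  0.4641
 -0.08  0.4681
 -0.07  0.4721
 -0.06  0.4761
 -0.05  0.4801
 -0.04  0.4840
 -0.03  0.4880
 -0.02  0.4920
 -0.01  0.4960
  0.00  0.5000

€33.98

σ√T = 0.51 × 0.7071 = 0.3606
d₁ = [ln(320/310) + (0.079 + 0.51²/2)·0.5] / 0.3606 = [0.0317 + 0.1045] / 0.3606 = 0.3779 → 0.38
d₂ = d₁ − σ√T = 0.3779 − 0.3606 = 0.0173 → 0.02
exp(−rT) = exp(−0.079·0.5) = 0.9613
N(−d₂) = N(-0.02) = 0.4920;  N(−d₁) = N(-0.38) = 0.3520
P = 310·0.9613·0.4920 − 320·0.3520 = 146.6175 − 112.6400 = 33.9775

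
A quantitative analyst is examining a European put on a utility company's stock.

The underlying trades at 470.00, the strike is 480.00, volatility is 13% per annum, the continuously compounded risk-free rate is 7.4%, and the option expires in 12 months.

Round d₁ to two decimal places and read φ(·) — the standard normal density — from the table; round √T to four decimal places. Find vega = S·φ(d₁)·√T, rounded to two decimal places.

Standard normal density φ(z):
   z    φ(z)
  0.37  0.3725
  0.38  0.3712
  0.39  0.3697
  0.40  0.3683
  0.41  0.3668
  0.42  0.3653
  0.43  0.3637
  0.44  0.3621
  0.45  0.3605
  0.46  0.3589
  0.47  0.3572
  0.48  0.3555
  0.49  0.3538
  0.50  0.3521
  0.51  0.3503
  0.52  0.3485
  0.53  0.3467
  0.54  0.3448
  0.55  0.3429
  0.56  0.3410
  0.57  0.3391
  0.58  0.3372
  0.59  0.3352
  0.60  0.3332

167.88

T = 1;  σ√T = 0.1300
ln(S/K) + (r + σ²/2)T = ln(470/480) + (0.074 + 0.13²/2)·1 = -0.0211 + 0.0824 = 0.0614
d₁ = 0.0614 / 0.1300 = 0.4723 which rounds to 0.47
√T = √1 = 1.0000
φ(d₁) = φ(0.47) = 0.3572
vega = S·φ(d₁)·√T = 470·0.3572·1.0000 = 167.8840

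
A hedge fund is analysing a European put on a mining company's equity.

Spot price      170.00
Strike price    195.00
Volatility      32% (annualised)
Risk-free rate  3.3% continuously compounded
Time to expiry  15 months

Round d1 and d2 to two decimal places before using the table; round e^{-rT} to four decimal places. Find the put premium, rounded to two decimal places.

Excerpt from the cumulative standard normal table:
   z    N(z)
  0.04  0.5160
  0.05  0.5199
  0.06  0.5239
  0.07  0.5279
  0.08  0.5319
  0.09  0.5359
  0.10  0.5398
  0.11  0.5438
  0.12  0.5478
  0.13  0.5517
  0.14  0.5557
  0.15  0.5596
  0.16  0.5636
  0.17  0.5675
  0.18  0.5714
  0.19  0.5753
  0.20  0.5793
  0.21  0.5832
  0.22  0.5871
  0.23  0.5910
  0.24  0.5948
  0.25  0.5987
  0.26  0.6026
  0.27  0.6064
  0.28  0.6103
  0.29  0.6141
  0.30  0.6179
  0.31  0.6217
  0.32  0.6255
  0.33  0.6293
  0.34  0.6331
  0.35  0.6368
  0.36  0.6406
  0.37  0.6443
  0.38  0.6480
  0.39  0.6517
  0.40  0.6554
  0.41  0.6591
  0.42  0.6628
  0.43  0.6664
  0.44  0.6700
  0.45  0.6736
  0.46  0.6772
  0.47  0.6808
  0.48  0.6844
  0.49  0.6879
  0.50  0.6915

σ√T = 0.32 × 1.1180 = 0.3578
d₁ = [ln(170/195) + (0.033 + ½·0.32²)·1.25] / (σ√T) = (-0.1372 + 0.1052) / 0.3578 = -0.0893 which rounds to -0.09
d₂ = -0.0893 − 0.3578 = -0.4471 which rounds to -0.45
exp(−rT) = exp(−0.033·1.25) = 0.9596
N(−d₂) = N(0.45) = 0.6736;  N(−d₁) = N(0.09) = 0.5359
P = 195·0.9596·0.6736 − 170·0.5359 = 126.0454 − 91.1030 = 34.9424

34.94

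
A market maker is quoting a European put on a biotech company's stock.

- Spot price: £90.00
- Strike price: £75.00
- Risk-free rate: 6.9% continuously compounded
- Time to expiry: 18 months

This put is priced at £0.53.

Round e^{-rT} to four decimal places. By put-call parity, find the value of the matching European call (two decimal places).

£22.90

e^(−rT) = e^(−0.069·1.5) = 0.9017
Put-call parity: C − P = S − K·e^(−rT) = 90 − 75·0.9017 = 90 − 67.6275 = 22.3725
C = P + (C − P) = 0.53 + (22.3725) = 22.9025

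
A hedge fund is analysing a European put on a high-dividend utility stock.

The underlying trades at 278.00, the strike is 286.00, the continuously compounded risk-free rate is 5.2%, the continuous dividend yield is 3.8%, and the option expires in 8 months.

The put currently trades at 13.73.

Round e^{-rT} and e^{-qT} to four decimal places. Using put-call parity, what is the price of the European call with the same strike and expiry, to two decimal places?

8.53

exp(−qT) = exp(−0.038·0.6667) = 0.9750;  exp(−rT) = exp(−0.052·0.6667) = 0.9659
Put-call parity: C − P = S·e^(−qT) − K·e^(−rT) = 278·0.9750 − 286·0.9659 = 271.0500 − 276.2474 = -5.1974
C = P + (C − P) = 13.73 + (-5.1974) = 8.5326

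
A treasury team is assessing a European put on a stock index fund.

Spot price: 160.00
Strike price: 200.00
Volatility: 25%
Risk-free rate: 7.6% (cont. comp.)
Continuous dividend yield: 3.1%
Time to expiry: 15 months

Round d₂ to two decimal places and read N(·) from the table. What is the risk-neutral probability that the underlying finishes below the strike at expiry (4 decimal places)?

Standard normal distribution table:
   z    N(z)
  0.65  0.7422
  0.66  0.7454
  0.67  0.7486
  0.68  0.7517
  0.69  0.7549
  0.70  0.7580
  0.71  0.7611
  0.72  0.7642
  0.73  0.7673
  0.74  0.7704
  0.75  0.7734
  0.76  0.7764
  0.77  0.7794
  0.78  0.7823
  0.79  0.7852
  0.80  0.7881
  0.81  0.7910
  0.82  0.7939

0.7704

σ√T = 0.25 × 1.1180 = 0.2795
d₁ = [ln(160/200) + (0.076 − 0.031 + 0.25²/2)·1.25] / 0.2795 = [-0.2231 + 0.0953] / 0.2795 = -0.4573 ≈ -0.46
d₂ = d₁ − σ√T = -0.4573 − 0.2795 = -0.7369 ≈ -0.74
Pr(exercise) under Q = N(−d₂) = N(0.74) = 0.7704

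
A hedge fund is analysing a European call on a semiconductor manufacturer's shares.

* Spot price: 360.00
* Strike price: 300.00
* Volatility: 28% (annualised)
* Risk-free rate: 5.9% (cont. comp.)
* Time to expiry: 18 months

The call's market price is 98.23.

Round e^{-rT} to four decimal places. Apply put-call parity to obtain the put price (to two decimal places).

exp(−rT) = exp(−0.059·1.5) = 0.9153
Put-call parity: C − P = S − K·e^(−rT) = 360 − 300·0.9153 = 360 − 274.5900 = 85.4100
P = C − (C − P) = 98.23 − (85.4100) = 12.8200

12.82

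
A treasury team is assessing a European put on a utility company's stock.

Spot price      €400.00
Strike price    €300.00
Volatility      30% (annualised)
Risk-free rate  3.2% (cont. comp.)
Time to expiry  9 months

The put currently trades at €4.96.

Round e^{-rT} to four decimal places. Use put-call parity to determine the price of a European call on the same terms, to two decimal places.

e^(−rT) = e^(−0.032·0.75) = 0.9763
Put-call parity: C − P = S − K·e^(−rT) = 400 − 300·0.9763 = 400 − 292.8900 = 107.1100
C = P + (C − P) = 4.96 + (107.1100) = 112.0700

€112.07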